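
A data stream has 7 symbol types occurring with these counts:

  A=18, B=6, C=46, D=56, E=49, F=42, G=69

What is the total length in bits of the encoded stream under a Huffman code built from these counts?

757

Build the Huffman tree bottom-up:
combine B(6), A(18) → 24
combine 24, F(42) → 66
combine C(46), E(49) → 95
combine D(56), 66 → 122
combine G(69), 95 → 164
combine 122, 164 → 286
Each symbol's bit-cost is frequency × depth; summing gives 757 bits (equivalently 24 + 66 + 95 + 122 + 164 + 286).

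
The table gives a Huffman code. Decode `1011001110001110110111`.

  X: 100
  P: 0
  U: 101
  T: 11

Read left to right; each codeword is recognised as soon as it completes (prefix code):
  101→U | 100→X | 11→T | 100→X | 0→P | 11→T | 101→U | 101→U | 11→T
Decoded message: UXTXPTUUT

UXTXPTUUT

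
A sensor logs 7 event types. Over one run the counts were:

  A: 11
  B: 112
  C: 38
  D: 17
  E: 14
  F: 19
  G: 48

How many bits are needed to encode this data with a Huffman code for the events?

Greedily combine the two least-frequent nodes:
merge A(11) and E(14): 25
merge D(17) and F(19): 36
merge 25 and 36: 61
merge C(38) and G(48): 86
merge 61 and 86: 147
merge B(112) and 147: 259
Each symbol's bit-cost is frequency × depth; summing gives 614 bits (equivalently 25 + 36 + 61 + 86 + 147 + 259).

614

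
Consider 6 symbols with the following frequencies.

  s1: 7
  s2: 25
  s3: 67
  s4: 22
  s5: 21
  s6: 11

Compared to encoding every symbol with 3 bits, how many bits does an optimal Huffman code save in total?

116

Fixed-length: 3 bits × 153 symbols = 459 bits.
Huffman merges:
s1(7) + s6(11) → 18
18 + s5(21) → 39
s4(22) + s2(25) → 47
39 + 47 → 86
s3(67) + 86 → 153
Huffman total = 18 + 39 + 47 + 86 + 153 = 343 bits.
Saving = 459 − 343 = 116 bits.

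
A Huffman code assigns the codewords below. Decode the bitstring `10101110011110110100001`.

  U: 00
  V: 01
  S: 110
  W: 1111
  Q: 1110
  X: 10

Read left to right; each codeword is recognised as soon as it completes (prefix code):
  10→X | 10→X | 1110→Q | 01→V | 1110→Q | 110→S | 10→X | 00→U | 01→V
Decoded message: XXQVQSXUV

XXQVQSXUV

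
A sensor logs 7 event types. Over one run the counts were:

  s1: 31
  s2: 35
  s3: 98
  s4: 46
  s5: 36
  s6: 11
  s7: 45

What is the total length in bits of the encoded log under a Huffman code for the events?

Build the Huffman tree bottom-up:
merge s6(11) and s1(31): 42
merge s2(35) and s5(36): 71
merge 42 and s7(45): 87
merge s4(46) and 71: 117
merge 87 and s3(98): 185
merge 117 and 185: 302
The encoded length is the sum of every internal node's weight: 42 + 71 + 87 + 117 + 185 + 302 = 804 bits.

804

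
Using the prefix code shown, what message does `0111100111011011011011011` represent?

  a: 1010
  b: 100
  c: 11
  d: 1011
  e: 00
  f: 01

Read left to right; each codeword is recognised as soon as it completes (prefix code):
  01→f | 11→c | 100→b | 11→c | 1011→d | 01→f | 1011→d | 01→f | 1011→d
Decoded message: fcbcdfdfd

fcbcdfdfd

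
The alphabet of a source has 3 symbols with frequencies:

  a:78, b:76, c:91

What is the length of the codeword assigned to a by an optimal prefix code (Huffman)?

2

Repeatedly merge the two smallest:
combine b(76), a(78) → 154
combine c(91), 154 → 245
a's leaf is at depth 2, giving a 2-bit codeword.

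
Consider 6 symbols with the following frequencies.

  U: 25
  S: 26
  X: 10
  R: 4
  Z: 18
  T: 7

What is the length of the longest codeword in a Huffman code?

Merge the two lowest-weight nodes at each step:
R(4) + T(7) → 11
X(10) + 11 → 21
Z(18) + 21 → 39
U(25) + S(26) → 51
39 + 51 → 90
Maximum depth reached is 4.

4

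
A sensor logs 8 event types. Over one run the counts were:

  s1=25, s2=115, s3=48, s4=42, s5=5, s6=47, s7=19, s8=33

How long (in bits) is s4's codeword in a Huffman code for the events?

Huffman merges, smallest pair first:
s5(5) + s7(19) → 24
24 + s1(25) → 49
s8(33) + s4(42) → 75
s6(47) + s3(48) → 95
49 + 75 → 124
95 + s2(115) → 210
124 + 210 → 334
s4 sits 3 levels below the root, so its codeword is 3 bits.

3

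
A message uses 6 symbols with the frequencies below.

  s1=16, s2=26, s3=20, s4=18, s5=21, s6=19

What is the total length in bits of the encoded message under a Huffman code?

Merge the two smallest weights repeatedly:
s1(16) + s4(18) → 34
s6(19) + s3(20) → 39
s5(21) + s2(26) → 47
34 + 39 → 73
47 + 73 → 120
Total encoded bits = sum of merged weights = 34 + 39 + 47 + 73 + 120 = 313.

313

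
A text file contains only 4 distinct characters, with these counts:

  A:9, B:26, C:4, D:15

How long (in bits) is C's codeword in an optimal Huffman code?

Build the tree from the bottom:
C(4) + A(9) → 13
13 + D(15) → 28
B(26) + 28 → 54
C's leaf is at depth 3, giving a 3-bit codeword.

3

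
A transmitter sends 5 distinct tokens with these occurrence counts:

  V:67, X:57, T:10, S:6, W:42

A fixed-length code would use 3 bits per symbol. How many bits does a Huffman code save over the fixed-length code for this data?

175

Fixed-length: 3 bits × 182 symbols = 546 bits.
Huffman merges:
merge S(6) and T(10): 16
merge 16 and W(42): 58
merge X(57) and 58: 115
merge V(67) and 115: 182
Huffman total = 16 + 58 + 115 + 182 = 371 bits.
Saving = 546 − 371 = 175 bits.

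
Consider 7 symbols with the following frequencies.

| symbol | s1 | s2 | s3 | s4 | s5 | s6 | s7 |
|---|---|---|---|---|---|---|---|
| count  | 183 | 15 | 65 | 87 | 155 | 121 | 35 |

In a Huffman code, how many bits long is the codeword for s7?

Huffman merges, smallest pair first:
merge s2(15) and s7(35): 50
merge 50 and s3(65): 115
merge s4(87) and 115: 202
merge s6(121) and s5(155): 276
merge s1(183) and 202: 385
merge 276 and 385: 661
s7's leaf is at depth 5, giving a 5-bit codeword.

5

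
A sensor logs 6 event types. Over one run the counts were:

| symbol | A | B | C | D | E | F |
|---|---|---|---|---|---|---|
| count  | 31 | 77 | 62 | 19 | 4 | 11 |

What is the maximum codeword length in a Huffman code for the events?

Merge the two lowest-weight nodes at each step:
merge E(4) and F(11): 15
merge 15 and D(19): 34
merge A(31) and 34: 65
merge C(62) and 65: 127
merge B(77) and 127: 204
The first pair merged (E, F) ends up deepest, at depth 5.

5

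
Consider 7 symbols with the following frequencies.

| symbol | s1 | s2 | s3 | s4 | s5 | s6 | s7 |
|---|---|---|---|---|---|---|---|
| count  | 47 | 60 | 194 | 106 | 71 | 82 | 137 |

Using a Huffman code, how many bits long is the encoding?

1867

Greedily combine the two least-frequent nodes:
merge s1(47) and s2(60): 107
merge s5(71) and s6(82): 153
merge s4(106) and 107: 213
merge s7(137) and 153: 290
merge s3(194) and 213: 407
merge 290 and 407: 697
Each symbol's bit-cost is frequency × depth; summing gives 1867 bits (equivalently 107 + 153 + 213 + 290 + 407 + 697).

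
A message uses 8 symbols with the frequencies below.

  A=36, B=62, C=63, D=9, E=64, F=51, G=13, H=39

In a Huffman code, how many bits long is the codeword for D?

5

Huffman merges, smallest pair first:
D(9) + G(13) → 22
22 + A(36) → 58
H(39) + F(51) → 90
58 + B(62) → 120
C(63) + E(64) → 127
90 + 120 → 210
127 + 210 → 337
The subtree containing D is merged 5 times, so code length = 5.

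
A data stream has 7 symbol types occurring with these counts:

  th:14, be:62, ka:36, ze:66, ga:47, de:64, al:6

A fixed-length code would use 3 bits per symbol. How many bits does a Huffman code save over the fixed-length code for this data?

Fixed-length: 3 bits × 295 symbols = 885 bits.
Huffman merges:
al(6) + th(14) → 20
20 + ka(36) → 56
ga(47) + 56 → 103
be(62) + de(64) → 126
ze(66) + 103 → 169
126 + 169 → 295
Huffman total = 20 + 56 + 103 + 126 + 169 + 295 = 769 bits.
Saving = 885 − 769 = 116 bits.

116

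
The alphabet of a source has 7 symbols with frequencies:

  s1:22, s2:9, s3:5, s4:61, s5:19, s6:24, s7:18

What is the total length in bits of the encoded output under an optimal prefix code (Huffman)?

Merge the two smallest weights repeatedly:
combine s3(5), s2(9) → 14
combine 14, s7(18) → 32
combine s5(19), s1(22) → 41
combine s6(24), 32 → 56
combine 41, 56 → 97
combine s4(61), 97 → 158
Total encoded bits = sum of merged weights = 14 + 32 + 41 + 56 + 97 + 158 = 398.

398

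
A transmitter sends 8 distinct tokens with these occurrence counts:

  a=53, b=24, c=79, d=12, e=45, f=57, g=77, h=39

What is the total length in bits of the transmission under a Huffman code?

1113

Build the Huffman tree bottom-up:
d(12) + b(24) → 36
36 + h(39) → 75
e(45) + a(53) → 98
f(57) + 75 → 132
g(77) + c(79) → 156
98 + 132 → 230
156 + 230 → 386
The encoded length is the sum of every internal node's weight: 36 + 75 + 98 + 132 + 156 + 230 + 386 = 1113 bits.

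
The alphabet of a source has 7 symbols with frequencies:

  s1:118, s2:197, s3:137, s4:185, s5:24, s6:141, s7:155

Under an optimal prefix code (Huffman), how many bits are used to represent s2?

2

Huffman merges, smallest pair first:
merge s5(24) and s1(118): 142
merge s3(137) and s6(141): 278
merge 142 and s7(155): 297
merge s4(185) and s2(197): 382
merge 278 and 297: 575
merge 382 and 575: 957
The subtree containing s2 is merged 2 times, so code length = 2.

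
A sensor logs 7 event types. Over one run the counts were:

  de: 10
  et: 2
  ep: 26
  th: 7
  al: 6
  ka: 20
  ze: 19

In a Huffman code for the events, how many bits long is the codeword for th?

Build the tree from the bottom:
et(2) + al(6) → 8
th(7) + 8 → 15
de(10) + 15 → 25
ze(19) + ka(20) → 39
25 + ep(26) → 51
39 + 51 → 90
th sits 4 levels below the root, so its codeword is 4 bits.

4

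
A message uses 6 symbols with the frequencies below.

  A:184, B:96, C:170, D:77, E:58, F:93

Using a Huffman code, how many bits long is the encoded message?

1680

Build the Huffman tree bottom-up:
combine E(58), D(77) → 135
combine F(93), B(96) → 189
combine 135, C(170) → 305
combine A(184), 189 → 373
combine 305, 373 → 678
Total encoded bits = sum of merged weights = 135 + 189 + 305 + 373 + 678 = 1680.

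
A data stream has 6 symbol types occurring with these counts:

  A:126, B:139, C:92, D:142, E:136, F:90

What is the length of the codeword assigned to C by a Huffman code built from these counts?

Build the tree from the bottom:
F(90) + C(92) → 182
A(126) + E(136) → 262
B(139) + D(142) → 281
182 + 262 → 444
281 + 444 → 725
C sits 3 levels below the root, so its codeword is 3 bits.

3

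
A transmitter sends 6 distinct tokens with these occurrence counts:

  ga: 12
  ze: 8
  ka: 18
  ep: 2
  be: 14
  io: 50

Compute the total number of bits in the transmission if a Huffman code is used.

222

Merge the two smallest weights repeatedly:
combine ep(2), ze(8) → 10
combine 10, ga(12) → 22
combine be(14), ka(18) → 32
combine 22, 32 → 54
combine io(50), 54 → 104
Each symbol's bit-cost is frequency × depth; summing gives 222 bits (equivalently 10 + 22 + 32 + 54 + 104).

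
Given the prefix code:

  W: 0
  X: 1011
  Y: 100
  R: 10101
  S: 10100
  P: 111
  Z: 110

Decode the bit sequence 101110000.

Read left to right; each codeword is recognised as soon as it completes (prefix code):
  1011→X | 100→Y | 0→W | 0→W
Decoded message: XYWW

XYWW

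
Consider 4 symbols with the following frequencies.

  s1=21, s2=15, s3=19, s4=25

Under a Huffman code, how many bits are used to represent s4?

2

Huffman merges, smallest pair first:
combine s2(15), s3(19) → 34
combine s1(21), s4(25) → 46
combine 34, 46 → 80
s4's leaf is at depth 2, giving a 2-bit codeword.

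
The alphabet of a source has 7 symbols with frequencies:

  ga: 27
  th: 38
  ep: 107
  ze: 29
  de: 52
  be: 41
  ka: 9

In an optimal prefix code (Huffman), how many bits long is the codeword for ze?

Huffman merges, smallest pair first:
combine ka(9), ga(27) → 36
combine ze(29), 36 → 65
combine th(38), be(41) → 79
combine de(52), 65 → 117
combine 79, ep(107) → 186
combine 117, 186 → 303
The subtree containing ze is merged 3 times, so code length = 3.

3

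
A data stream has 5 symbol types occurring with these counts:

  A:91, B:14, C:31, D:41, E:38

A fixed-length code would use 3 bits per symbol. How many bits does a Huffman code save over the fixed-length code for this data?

Fixed-length: 3 bits × 215 symbols = 645 bits.
Huffman merges:
merge B(14) and C(31): 45
merge E(38) and D(41): 79
merge 45 and 79: 124
merge A(91) and 124: 215
Huffman total = 45 + 79 + 124 + 215 = 463 bits.
Saving = 645 − 463 = 182 bits.

182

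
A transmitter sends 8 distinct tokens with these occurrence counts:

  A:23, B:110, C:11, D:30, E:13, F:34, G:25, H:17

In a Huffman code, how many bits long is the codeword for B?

1

Repeatedly merge the two smallest:
C(11) + E(13) → 24
H(17) + A(23) → 40
24 + G(25) → 49
D(30) + F(34) → 64
40 + 49 → 89
64 + 89 → 153
B(110) + 153 → 263
B is a child of the root — depth 1, so its codeword is a single bit.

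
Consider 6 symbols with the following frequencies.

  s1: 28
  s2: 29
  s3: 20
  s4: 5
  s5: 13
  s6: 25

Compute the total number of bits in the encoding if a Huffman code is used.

Merge the two smallest weights repeatedly:
s4(5) + s5(13) → 18
18 + s3(20) → 38
s6(25) + s1(28) → 53
s2(29) + 38 → 67
53 + 67 → 120
The encoded length is the sum of every internal node's weight: 18 + 38 + 53 + 67 + 120 = 296 bits.

296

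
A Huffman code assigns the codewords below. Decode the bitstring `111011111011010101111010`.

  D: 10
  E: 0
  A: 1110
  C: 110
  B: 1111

Read left to right; each codeword is recognised as soon as it completes (prefix code):
  1110→A | 1111→B | 10→D | 110→C | 10→D | 10→D | 1111→B | 0→E | 10→D
Decoded message: ABDCDDBED

ABDCDDBED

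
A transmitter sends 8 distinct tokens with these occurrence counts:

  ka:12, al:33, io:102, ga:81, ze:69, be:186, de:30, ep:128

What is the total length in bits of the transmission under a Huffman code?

Greedily combine the two least-frequent nodes:
merge ka(12) and de(30): 42
merge al(33) and 42: 75
merge ze(69) and 75: 144
merge ga(81) and io(102): 183
merge ep(128) and 144: 272
merge 183 and be(186): 369
merge 272 and 369: 641
Each symbol's bit-cost is frequency × depth; summing gives 1726 bits (equivalently 42 + 75 + 144 + 183 + 272 + 369 + 641).

1726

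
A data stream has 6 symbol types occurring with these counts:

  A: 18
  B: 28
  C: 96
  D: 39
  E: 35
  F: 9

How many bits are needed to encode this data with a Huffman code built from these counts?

510

Greedily combine the two least-frequent nodes:
combine F(9), A(18) → 27
combine 27, B(28) → 55
combine E(35), D(39) → 74
combine 55, 74 → 129
combine C(96), 129 → 225
Each symbol's bit-cost is frequency × depth; summing gives 510 bits (equivalently 27 + 55 + 74 + 129 + 225).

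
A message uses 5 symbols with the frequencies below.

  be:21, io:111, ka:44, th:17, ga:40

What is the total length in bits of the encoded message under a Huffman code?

Merge the two smallest weights repeatedly:
th(17) + be(21) → 38
38 + ga(40) → 78
ka(44) + 78 → 122
io(111) + 122 → 233
Total encoded bits = sum of merged weights = 38 + 78 + 122 + 233 = 471.

471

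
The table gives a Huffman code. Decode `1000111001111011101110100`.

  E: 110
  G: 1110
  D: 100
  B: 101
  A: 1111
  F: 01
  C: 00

DFEFGGGD

Read left to right; each codeword is recognised as soon as it completes (prefix code):
  100→D | 01→F | 110→E | 01→F | 1110→G | 1110→G | 1110→G | 100→D
Decoded message: DFEFGGGD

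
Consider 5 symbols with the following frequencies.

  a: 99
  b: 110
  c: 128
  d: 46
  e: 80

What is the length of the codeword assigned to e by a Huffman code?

Build the tree from the bottom:
combine d(46), e(80) → 126
combine a(99), b(110) → 209
combine 126, c(128) → 254
combine 209, 254 → 463
The subtree containing e is merged 3 times, so code length = 3.

3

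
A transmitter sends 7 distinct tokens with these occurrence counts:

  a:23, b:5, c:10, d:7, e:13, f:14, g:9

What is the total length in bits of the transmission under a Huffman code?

218

Build the Huffman tree bottom-up:
combine b(5), d(7) → 12
combine g(9), c(10) → 19
combine 12, e(13) → 25
combine f(14), 19 → 33
combine a(23), 25 → 48
combine 33, 48 → 81
Each symbol's bit-cost is frequency × depth; summing gives 218 bits (equivalently 12 + 19 + 25 + 33 + 48 + 81).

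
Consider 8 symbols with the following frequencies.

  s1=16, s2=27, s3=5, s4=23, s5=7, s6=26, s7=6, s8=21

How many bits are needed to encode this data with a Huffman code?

369

Merge the two smallest weights repeatedly:
s3(5) + s7(6) → 11
s5(7) + 11 → 18
s1(16) + 18 → 34
s8(21) + s4(23) → 44
s6(26) + s2(27) → 53
34 + 44 → 78
53 + 78 → 131
Total encoded bits = sum of merged weights = 11 + 18 + 34 + 44 + 53 + 78 + 131 = 369.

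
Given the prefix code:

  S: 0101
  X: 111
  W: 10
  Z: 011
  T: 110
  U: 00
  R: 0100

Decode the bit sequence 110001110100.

TUXR

Read left to right; each codeword is recognised as soon as it completes (prefix code):
  110→T | 00→U | 111→X | 0100→R
Decoded message: TUXR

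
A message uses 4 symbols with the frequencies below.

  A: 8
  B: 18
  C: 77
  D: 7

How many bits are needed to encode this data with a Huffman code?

158

Greedily combine the two least-frequent nodes:
merge D(7) and A(8): 15
merge 15 and B(18): 33
merge 33 and C(77): 110
The encoded length is the sum of every internal node's weight: 15 + 33 + 110 = 158 bits.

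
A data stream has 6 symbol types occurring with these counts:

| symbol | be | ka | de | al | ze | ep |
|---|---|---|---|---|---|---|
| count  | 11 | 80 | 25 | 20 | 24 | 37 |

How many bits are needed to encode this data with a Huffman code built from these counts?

462

Merge the two smallest weights repeatedly:
be(11) + al(20) → 31
ze(24) + de(25) → 49
31 + ep(37) → 68
49 + 68 → 117
ka(80) + 117 → 197
Total encoded bits = sum of merged weights = 31 + 49 + 68 + 117 + 197 = 462.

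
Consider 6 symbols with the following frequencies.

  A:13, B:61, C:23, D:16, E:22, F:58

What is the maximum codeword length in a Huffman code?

3

Merge the two lowest-weight nodes at each step:
combine A(13), D(16) → 29
combine E(22), C(23) → 45
combine 29, 45 → 74
combine F(58), B(61) → 119
combine 74, 119 → 193
The rarest symbols sit at the bottom; the longest codeword is 3 bits.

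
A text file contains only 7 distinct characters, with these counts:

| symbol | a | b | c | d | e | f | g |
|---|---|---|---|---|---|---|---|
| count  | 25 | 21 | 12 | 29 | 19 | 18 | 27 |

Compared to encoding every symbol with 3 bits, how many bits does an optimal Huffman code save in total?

29

Fixed-length: 3 bits × 151 symbols = 453 bits.
Huffman merges:
combine c(12), f(18) → 30
combine e(19), b(21) → 40
combine a(25), g(27) → 52
combine d(29), 30 → 59
combine 40, 52 → 92
combine 59, 92 → 151
Huffman total = 30 + 40 + 52 + 59 + 92 + 151 = 424 bits.
Saving = 453 − 424 = 29 bits.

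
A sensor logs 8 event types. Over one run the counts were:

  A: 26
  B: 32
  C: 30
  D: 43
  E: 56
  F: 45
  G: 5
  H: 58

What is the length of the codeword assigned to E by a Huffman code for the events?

Build the tree from the bottom:
combine G(5), A(26) → 31
combine C(30), 31 → 61
combine B(32), D(43) → 75
combine F(45), E(56) → 101
combine H(58), 61 → 119
combine 75, 101 → 176
combine 119, 176 → 295
E sits 3 levels below the root, so its codeword is 3 bits.

3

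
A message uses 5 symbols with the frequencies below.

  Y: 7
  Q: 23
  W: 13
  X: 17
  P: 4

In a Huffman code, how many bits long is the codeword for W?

2

Build the tree from the bottom:
P(4) + Y(7) → 11
11 + W(13) → 24
X(17) + Q(23) → 40
24 + 40 → 64
W sits 2 levels below the root, so its codeword is 2 bits.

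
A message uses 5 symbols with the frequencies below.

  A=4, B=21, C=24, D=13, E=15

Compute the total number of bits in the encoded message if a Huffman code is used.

Build the Huffman tree bottom-up:
A(4) + D(13) → 17
E(15) + 17 → 32
B(21) + C(24) → 45
32 + 45 → 77
Each symbol's bit-cost is frequency × depth; summing gives 171 bits (equivalently 17 + 32 + 45 + 77).

171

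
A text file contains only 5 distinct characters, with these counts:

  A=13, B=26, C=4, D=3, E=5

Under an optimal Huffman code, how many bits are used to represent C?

Build the tree from the bottom:
combine D(3), C(4) → 7
combine E(5), 7 → 12
combine 12, A(13) → 25
combine 25, B(26) → 51
C's leaf is at depth 4, giving a 4-bit codeword.

4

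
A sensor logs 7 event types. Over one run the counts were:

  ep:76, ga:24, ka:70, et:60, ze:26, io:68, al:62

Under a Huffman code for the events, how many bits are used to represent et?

3

Build the tree from the bottom:
ga(24) + ze(26) → 50
50 + et(60) → 110
al(62) + io(68) → 130
ka(70) + ep(76) → 146
110 + 130 → 240
146 + 240 → 386
et's leaf is at depth 3, giving a 3-bit codeword.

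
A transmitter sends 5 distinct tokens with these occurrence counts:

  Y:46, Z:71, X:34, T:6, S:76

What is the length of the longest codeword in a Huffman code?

Merge the two lowest-weight nodes at each step:
combine T(6), X(34) → 40
combine 40, Y(46) → 86
combine Z(71), S(76) → 147
combine 86, 147 → 233
The rarest symbols sit at the bottom; the longest codeword is 3 bits.

3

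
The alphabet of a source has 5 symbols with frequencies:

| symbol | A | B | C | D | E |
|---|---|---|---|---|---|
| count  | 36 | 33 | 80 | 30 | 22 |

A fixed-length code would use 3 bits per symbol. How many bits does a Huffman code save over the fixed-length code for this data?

Fixed-length: 3 bits × 201 symbols = 603 bits.
Huffman merges:
E(22) + D(30) → 52
B(33) + A(36) → 69
52 + 69 → 121
C(80) + 121 → 201
Huffman total = 52 + 69 + 121 + 201 = 443 bits.
Saving = 603 − 443 = 160 bits.

160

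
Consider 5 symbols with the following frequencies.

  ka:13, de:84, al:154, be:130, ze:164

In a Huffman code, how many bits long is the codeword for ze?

Repeatedly merge the two smallest:
ka(13) + de(84) → 97
97 + be(130) → 227
al(154) + ze(164) → 318
227 + 318 → 545
ze sits 2 levels below the root, so its codeword is 2 bits.

2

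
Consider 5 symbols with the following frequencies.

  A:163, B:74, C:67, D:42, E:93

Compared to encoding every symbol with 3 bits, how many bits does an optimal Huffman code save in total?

Fixed-length: 3 bits × 439 symbols = 1317 bits.
Huffman merges:
combine D(42), C(67) → 109
combine B(74), E(93) → 167
combine 109, A(163) → 272
combine 167, 272 → 439
Huffman total = 109 + 167 + 272 + 439 = 987 bits.
Saving = 1317 − 987 = 330 bits.

330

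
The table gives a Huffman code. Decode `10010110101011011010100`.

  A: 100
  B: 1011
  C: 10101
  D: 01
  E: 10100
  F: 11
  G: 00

ABDDDBDDG

Read left to right; each codeword is recognised as soon as it completes (prefix code):
  100→A | 1011→B | 01→D | 01→D | 01→D | 1011→B | 01→D | 01→D | 00→G
Decoded message: ABDDDBDDG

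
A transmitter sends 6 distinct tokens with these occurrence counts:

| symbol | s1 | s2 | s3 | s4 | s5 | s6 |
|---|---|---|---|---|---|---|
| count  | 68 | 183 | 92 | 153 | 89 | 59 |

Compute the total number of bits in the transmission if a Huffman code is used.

1596

Merge the two smallest weights repeatedly:
merge s6(59) and s1(68): 127
merge s5(89) and s3(92): 181
merge 127 and s4(153): 280
merge 181 and s2(183): 364
merge 280 and 364: 644
Total encoded bits = sum of merged weights = 127 + 181 + 280 + 364 + 644 = 1596.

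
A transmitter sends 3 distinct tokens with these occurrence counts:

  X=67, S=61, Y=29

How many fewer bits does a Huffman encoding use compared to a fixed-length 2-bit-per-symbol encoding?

67

Fixed-length: 2 bits × 157 symbols = 314 bits.
Huffman merges:
Y(29) + S(61) → 90
X(67) + 90 → 157
Huffman total = 90 + 157 = 247 bits.
Saving = 314 − 247 = 67 bits.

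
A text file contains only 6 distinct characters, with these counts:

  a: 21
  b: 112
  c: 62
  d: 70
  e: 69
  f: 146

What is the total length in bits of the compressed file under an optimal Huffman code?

Greedily combine the two least-frequent nodes:
a(21) + c(62) → 83
e(69) + d(70) → 139
83 + b(112) → 195
139 + f(146) → 285
195 + 285 → 480
The encoded length is the sum of every internal node's weight: 83 + 139 + 195 + 285 + 480 = 1182 bits.

1182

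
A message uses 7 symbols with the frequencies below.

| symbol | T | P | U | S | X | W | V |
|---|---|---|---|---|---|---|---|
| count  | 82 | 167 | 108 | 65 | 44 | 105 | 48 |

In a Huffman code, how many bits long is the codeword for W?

3

Huffman merges, smallest pair first:
merge X(44) and V(48): 92
merge S(65) and T(82): 147
merge 92 and W(105): 197
merge U(108) and 147: 255
merge P(167) and 197: 364
merge 255 and 364: 619
W's leaf is at depth 3, giving a 3-bit codeword.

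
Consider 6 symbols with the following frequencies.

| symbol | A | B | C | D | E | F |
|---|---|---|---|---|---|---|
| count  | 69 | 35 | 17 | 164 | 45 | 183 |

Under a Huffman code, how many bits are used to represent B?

5

Build the tree from the bottom:
C(17) + B(35) → 52
E(45) + 52 → 97
A(69) + 97 → 166
D(164) + 166 → 330
F(183) + 330 → 513
The subtree containing B is merged 5 times, so code length = 5.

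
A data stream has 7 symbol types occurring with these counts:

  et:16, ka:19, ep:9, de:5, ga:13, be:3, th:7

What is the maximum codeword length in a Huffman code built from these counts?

Merge the two lowest-weight nodes at each step:
combine be(3), de(5) → 8
combine th(7), 8 → 15
combine ep(9), ga(13) → 22
combine 15, et(16) → 31
combine ka(19), 22 → 41
combine 31, 41 → 72
The first pair merged (be, de) ends up deepest, at depth 4.

4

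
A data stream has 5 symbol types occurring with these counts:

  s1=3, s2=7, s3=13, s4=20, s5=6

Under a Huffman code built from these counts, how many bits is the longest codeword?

Merge the two lowest-weight nodes at each step:
s1(3) + s5(6) → 9
s2(7) + 9 → 16
s3(13) + 16 → 29
s4(20) + 29 → 49
The rarest symbols sit at the bottom; the longest codeword is 4 bits.

4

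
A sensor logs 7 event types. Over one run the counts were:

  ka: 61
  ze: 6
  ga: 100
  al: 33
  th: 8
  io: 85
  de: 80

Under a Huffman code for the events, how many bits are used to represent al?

Huffman merges, smallest pair first:
merge ze(6) and th(8): 14
merge 14 and al(33): 47
merge 47 and ka(61): 108
merge de(80) and io(85): 165
merge ga(100) and 108: 208
merge 165 and 208: 373
al sits 4 levels below the root, so its codeword is 4 bits.

4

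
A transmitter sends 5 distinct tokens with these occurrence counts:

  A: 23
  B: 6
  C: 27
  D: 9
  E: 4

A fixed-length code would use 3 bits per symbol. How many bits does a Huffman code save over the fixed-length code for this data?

67

Fixed-length: 3 bits × 69 symbols = 207 bits.
Huffman merges:
combine E(4), B(6) → 10
combine D(9), 10 → 19
combine 19, A(23) → 42
combine C(27), 42 → 69
Huffman total = 10 + 19 + 42 + 69 = 140 bits.
Saving = 207 − 140 = 67 bits.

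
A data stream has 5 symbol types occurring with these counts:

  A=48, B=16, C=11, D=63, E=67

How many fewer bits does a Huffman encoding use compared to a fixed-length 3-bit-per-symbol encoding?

Fixed-length: 3 bits × 205 symbols = 615 bits.
Huffman merges:
combine C(11), B(16) → 27
combine 27, A(48) → 75
combine D(63), E(67) → 130
combine 75, 130 → 205
Huffman total = 27 + 75 + 130 + 205 = 437 bits.
Saving = 615 − 437 = 178 bits.

178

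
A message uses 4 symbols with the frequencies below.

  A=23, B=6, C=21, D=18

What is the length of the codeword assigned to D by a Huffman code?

Build the tree from the bottom:
B(6) + D(18) → 24
C(21) + A(23) → 44
24 + 44 → 68
The subtree containing D is merged 2 times, so code length = 2.

2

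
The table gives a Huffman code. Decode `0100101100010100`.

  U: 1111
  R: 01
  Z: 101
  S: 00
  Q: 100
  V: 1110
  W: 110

Read left to right; each codeword is recognised as soon as it completes (prefix code):
  01→R | 00→S | 101→Z | 100→Q | 01→R | 01→R | 00→S
Decoded message: RSZQRRS

RSZQRRS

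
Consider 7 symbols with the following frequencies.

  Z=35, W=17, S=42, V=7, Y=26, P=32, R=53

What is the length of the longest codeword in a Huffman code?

4

Merge the two lowest-weight nodes at each step:
merge V(7) and W(17): 24
merge 24 and Y(26): 50
merge P(32) and Z(35): 67
merge S(42) and 50: 92
merge R(53) and 67: 120
merge 92 and 120: 212
Maximum depth reached is 4.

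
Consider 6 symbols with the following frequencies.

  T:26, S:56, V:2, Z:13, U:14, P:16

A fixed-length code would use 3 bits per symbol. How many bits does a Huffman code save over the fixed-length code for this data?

97

Fixed-length: 3 bits × 127 symbols = 381 bits.
Huffman merges:
combine V(2), Z(13) → 15
combine U(14), 15 → 29
combine P(16), T(26) → 42
combine 29, 42 → 71
combine S(56), 71 → 127
Huffman total = 15 + 29 + 42 + 71 + 127 = 284 bits.
Saving = 381 − 284 = 97 bits.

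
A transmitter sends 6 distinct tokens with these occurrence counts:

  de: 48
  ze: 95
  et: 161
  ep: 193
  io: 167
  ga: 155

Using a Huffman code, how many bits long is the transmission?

Build the Huffman tree bottom-up:
merge de(48) and ze(95): 143
merge 143 and ga(155): 298
merge et(161) and io(167): 328
merge ep(193) and 298: 491
merge 328 and 491: 819
Each symbol's bit-cost is frequency × depth; summing gives 2079 bits (equivalently 143 + 298 + 328 + 491 + 819).

2079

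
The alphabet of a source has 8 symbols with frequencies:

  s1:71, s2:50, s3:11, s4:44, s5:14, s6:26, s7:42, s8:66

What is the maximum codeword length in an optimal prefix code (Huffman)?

5

Merge the two lowest-weight nodes at each step:
merge s3(11) and s5(14): 25
merge 25 and s6(26): 51
merge s7(42) and s4(44): 86
merge s2(50) and 51: 101
merge s8(66) and s1(71): 137
merge 86 and 101: 187
merge 137 and 187: 324
The first pair merged (s3, s5) ends up deepest, at depth 5.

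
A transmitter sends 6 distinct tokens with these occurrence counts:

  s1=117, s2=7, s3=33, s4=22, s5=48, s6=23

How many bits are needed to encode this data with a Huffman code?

545

Build the Huffman tree bottom-up:
merge s2(7) and s4(22): 29
merge s6(23) and 29: 52
merge s3(33) and s5(48): 81
merge 52 and 81: 133
merge s1(117) and 133: 250
Total encoded bits = sum of merged weights = 29 + 52 + 81 + 133 + 250 = 545.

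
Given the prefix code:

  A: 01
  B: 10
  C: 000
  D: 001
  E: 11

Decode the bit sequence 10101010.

Read left to right; each codeword is recognised as soon as it completes (prefix code):
  10→B | 10→B | 10→B | 10→B
Decoded message: BBBB

BBBB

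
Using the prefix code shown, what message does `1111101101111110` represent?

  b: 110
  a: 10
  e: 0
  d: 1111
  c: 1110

Read left to right; each codeword is recognised as soon as it completes (prefix code):
  1111→d | 10→a | 110→b | 1111→d | 110→b
Decoded message: dabdb

dabdb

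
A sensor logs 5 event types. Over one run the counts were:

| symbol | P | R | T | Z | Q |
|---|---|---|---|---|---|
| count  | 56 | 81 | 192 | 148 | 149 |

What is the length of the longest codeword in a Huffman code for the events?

Merge the two lowest-weight nodes at each step:
combine P(56), R(81) → 137
combine 137, Z(148) → 285
combine Q(149), T(192) → 341
combine 285, 341 → 626
The first pair merged (P, R) ends up deepest, at depth 3.

3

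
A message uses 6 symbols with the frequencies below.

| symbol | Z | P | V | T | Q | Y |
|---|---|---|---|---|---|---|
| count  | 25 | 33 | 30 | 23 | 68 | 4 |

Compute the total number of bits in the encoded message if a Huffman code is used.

Build the Huffman tree bottom-up:
Y(4) + T(23) → 27
Z(25) + 27 → 52
V(30) + P(33) → 63
52 + 63 → 115
Q(68) + 115 → 183
Each symbol's bit-cost is frequency × depth; summing gives 440 bits (equivalently 27 + 52 + 63 + 115 + 183).

440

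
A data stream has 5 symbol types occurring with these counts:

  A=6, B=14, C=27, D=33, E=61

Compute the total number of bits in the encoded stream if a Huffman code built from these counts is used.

288

Merge the two smallest weights repeatedly:
A(6) + B(14) → 20
20 + C(27) → 47
D(33) + 47 → 80
E(61) + 80 → 141
Total encoded bits = sum of merged weights = 20 + 47 + 80 + 141 = 288.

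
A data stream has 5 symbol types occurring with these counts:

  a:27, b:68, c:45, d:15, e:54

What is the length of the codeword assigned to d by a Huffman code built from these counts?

3

Huffman merges, smallest pair first:
combine d(15), a(27) → 42
combine 42, c(45) → 87
combine e(54), b(68) → 122
combine 87, 122 → 209
d sits 3 levels below the root, so its codeword is 3 bits.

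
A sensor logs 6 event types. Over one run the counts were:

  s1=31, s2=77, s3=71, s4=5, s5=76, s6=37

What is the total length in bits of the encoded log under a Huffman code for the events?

Merge the two smallest weights repeatedly:
combine s4(5), s1(31) → 36
combine 36, s6(37) → 73
combine s3(71), 73 → 144
combine s5(76), s2(77) → 153
combine 144, 153 → 297
Total encoded bits = sum of merged weights = 36 + 73 + 144 + 153 + 297 = 703.

703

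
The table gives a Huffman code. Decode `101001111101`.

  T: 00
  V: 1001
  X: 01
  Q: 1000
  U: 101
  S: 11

Read left to right; each codeword is recognised as soon as it completes (prefix code):
  101→U | 00→T | 11→S | 11→S | 101→U
Decoded message: UTSSU

UTSSU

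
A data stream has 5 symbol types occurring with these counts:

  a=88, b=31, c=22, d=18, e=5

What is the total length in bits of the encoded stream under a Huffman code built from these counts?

Build the Huffman tree bottom-up:
combine e(5), d(18) → 23
combine c(22), 23 → 45
combine b(31), 45 → 76
combine 76, a(88) → 164
Each symbol's bit-cost is frequency × depth; summing gives 308 bits (equivalently 23 + 45 + 76 + 164).

308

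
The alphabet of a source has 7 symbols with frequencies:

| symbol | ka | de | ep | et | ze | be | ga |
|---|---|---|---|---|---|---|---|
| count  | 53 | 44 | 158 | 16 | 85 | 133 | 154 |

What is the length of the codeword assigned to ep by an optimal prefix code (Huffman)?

Repeatedly merge the two smallest:
et(16) + de(44) → 60
ka(53) + 60 → 113
ze(85) + 113 → 198
be(133) + ga(154) → 287
ep(158) + 198 → 356
287 + 356 → 643
The subtree containing ep is merged 2 times, so code length = 2.

2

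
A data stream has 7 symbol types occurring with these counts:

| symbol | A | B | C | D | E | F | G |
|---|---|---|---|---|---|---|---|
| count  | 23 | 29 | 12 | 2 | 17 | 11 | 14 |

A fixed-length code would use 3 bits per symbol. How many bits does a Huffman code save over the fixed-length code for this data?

39

Fixed-length: 3 bits × 108 symbols = 324 bits.
Huffman merges:
merge D(2) and F(11): 13
merge C(12) and 13: 25
merge G(14) and E(17): 31
merge A(23) and 25: 48
merge B(29) and 31: 60
merge 48 and 60: 108
Huffman total = 13 + 25 + 31 + 48 + 60 + 108 = 285 bits.
Saving = 324 − 285 = 39 bits.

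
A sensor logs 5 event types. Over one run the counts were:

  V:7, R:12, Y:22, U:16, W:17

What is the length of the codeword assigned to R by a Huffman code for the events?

3

Repeatedly merge the two smallest:
merge V(7) and R(12): 19
merge U(16) and W(17): 33
merge 19 and Y(22): 41
merge 33 and 41: 74
The subtree containing R is merged 3 times, so code length = 3.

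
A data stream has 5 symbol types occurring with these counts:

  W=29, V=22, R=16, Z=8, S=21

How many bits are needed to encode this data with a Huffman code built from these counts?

Build the Huffman tree bottom-up:
Z(8) + R(16) → 24
S(21) + V(22) → 43
24 + W(29) → 53
43 + 53 → 96
Total encoded bits = sum of merged weights = 24 + 43 + 53 + 96 = 216.

216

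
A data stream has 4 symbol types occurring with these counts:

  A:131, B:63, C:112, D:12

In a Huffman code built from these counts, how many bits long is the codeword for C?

2

Build the tree from the bottom:
merge D(12) and B(63): 75
merge 75 and C(112): 187
merge A(131) and 187: 318
C sits 2 levels below the root, so its codeword is 2 bits.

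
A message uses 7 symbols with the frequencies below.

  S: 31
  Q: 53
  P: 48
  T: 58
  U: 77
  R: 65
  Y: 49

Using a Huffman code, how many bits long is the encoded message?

Merge the two smallest weights repeatedly:
combine S(31), P(48) → 79
combine Y(49), Q(53) → 102
combine T(58), R(65) → 123
combine U(77), 79 → 156
combine 102, 123 → 225
combine 156, 225 → 381
Total encoded bits = sum of merged weights = 79 + 102 + 123 + 156 + 225 + 381 = 1066.

1066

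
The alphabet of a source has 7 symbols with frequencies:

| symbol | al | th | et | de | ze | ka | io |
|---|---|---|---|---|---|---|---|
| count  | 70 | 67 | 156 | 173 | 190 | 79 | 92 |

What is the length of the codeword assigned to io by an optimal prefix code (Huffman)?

Build the tree from the bottom:
combine th(67), al(70) → 137
combine ka(79), io(92) → 171
combine 137, et(156) → 293
combine 171, de(173) → 344
combine ze(190), 293 → 483
combine 344, 483 → 827
The subtree containing io is merged 3 times, so code length = 3.

3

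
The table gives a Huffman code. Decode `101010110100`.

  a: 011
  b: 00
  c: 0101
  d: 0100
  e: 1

Read left to right; each codeword is recognised as soon as it completes (prefix code):
  1→e | 0101→c | 011→a | 0100→d
Decoded message: ecad

ecad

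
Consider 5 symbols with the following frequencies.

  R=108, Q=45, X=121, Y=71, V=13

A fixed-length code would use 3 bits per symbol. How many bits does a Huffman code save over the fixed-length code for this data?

300

Fixed-length: 3 bits × 358 symbols = 1074 bits.
Huffman merges:
combine V(13), Q(45) → 58
combine 58, Y(71) → 129
combine R(108), X(121) → 229
combine 129, 229 → 358
Huffman total = 58 + 129 + 229 + 358 = 774 bits.
Saving = 1074 − 774 = 300 bits.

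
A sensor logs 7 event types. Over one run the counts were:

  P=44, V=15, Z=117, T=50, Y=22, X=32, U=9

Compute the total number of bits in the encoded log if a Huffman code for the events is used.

703

Merge the two smallest weights repeatedly:
U(9) + V(15) → 24
Y(22) + 24 → 46
X(32) + P(44) → 76
46 + T(50) → 96
76 + 96 → 172
Z(117) + 172 → 289
Each symbol's bit-cost is frequency × depth; summing gives 703 bits (equivalently 24 + 46 + 76 + 96 + 172 + 289).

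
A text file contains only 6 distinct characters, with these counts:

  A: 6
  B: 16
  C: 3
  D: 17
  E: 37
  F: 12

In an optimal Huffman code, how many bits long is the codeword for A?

Repeatedly merge the two smallest:
combine C(3), A(6) → 9
combine 9, F(12) → 21
combine B(16), D(17) → 33
combine 21, 33 → 54
combine E(37), 54 → 91
The subtree containing A is merged 4 times, so code length = 4.

4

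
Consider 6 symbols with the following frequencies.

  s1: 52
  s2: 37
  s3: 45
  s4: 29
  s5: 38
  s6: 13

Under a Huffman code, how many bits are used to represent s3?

Build the tree from the bottom:
merge s6(13) and s4(29): 42
merge s2(37) and s5(38): 75
merge 42 and s3(45): 87
merge s1(52) and 75: 127
merge 87 and 127: 214
s3 sits 2 levels below the root, so its codeword is 2 bits.

2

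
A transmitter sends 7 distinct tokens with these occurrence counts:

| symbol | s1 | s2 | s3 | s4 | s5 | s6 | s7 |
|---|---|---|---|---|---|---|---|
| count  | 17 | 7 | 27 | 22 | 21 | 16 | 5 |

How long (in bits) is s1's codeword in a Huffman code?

3

Repeatedly merge the two smallest:
combine s7(5), s2(7) → 12
combine 12, s6(16) → 28
combine s1(17), s5(21) → 38
combine s4(22), s3(27) → 49
combine 28, 38 → 66
combine 49, 66 → 115
s1's leaf is at depth 3, giving a 3-bit codeword.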